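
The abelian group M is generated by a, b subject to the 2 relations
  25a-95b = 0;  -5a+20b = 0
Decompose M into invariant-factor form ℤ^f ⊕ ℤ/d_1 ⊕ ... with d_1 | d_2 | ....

Answer: M ≅ ℤ/5 ⊕ ℤ/5

Derivation:
rank_ℚ(R)=2; free=2−2=0
SNF(R) diag = [5, 5] → torsion [5, 5]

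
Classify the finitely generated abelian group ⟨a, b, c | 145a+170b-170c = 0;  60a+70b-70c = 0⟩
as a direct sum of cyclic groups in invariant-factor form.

rank_ℚ(R)=2; free=3−2=1
SNF(R) diag = [5, 10] → torsion [5, 10]

Answer: M ≅ ℤ^1 ⊕ ℤ/5 ⊕ ℤ/10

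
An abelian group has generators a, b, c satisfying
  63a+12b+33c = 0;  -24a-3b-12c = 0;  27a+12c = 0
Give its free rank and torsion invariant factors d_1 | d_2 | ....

Answer: M ≅ ℤ/3 ⊕ ℤ/3 ⊕ ℤ/3

Derivation:
rank_ℚ(R)=3; free=3−3=0
SNF(R) diag = [3, 3, 3] → torsion [3, 3, 3]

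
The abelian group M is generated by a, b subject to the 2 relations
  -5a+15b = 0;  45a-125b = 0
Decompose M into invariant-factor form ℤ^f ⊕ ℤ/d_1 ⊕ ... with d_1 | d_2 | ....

rank_ℚ(R)=2; free=2−2=0
SNF(R) diag = [5, 10] → torsion [5, 10]

Answer: M ≅ ℤ/5 ⊕ ℤ/10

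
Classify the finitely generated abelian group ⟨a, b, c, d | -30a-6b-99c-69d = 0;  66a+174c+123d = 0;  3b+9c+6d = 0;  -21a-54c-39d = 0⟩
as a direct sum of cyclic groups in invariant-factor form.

rank_ℚ(R)=4; free=4−4=0
SNF(R) diag = [3, 3, 3, 9] → torsion [3, 3, 3, 9]

Answer: M ≅ ℤ/3 ⊕ ℤ/3 ⊕ ℤ/3 ⊕ ℤ/9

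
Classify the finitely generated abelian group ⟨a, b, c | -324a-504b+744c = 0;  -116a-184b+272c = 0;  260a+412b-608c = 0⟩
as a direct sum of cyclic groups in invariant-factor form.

Answer: M ≅ ℤ/4 ⊕ ℤ/12 ⊕ ℤ/24

Derivation:
rank_ℚ(R)=3; free=3−3=0
SNF(R) diag = [4, 12, 24] → torsion [4, 12, 24]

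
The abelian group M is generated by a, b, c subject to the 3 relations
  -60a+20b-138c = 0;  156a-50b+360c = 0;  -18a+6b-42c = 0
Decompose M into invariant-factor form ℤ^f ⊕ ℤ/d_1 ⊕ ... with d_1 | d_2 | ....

rank_ℚ(R)=3; free=3−3=0
SNF(R) diag = [2, 6, 6] → torsion [2, 6, 6]

Answer: M ≅ ℤ/2 ⊕ ℤ/6 ⊕ ℤ/6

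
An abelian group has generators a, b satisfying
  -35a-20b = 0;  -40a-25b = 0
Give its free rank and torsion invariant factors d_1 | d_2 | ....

Answer: M ≅ ℤ/5 ⊕ ℤ/15

Derivation:
rank_ℚ(R)=2; free=2−2=0
SNF(R) diag = [5, 15] → torsion [5, 15]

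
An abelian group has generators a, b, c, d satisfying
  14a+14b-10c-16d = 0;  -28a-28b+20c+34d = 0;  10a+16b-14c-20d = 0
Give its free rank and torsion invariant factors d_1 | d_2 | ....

rank_ℚ(R)=3; free=4−3=1
SNF(R) diag = [2, 2, 6] → torsion [2, 2, 6]

Answer: M ≅ ℤ^1 ⊕ ℤ/2 ⊕ ℤ/2 ⊕ ℤ/6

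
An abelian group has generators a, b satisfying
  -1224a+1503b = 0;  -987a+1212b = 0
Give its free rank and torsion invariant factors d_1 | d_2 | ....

rank_ℚ(R)=2; free=2−2=0
SNF(R) diag = [3, 9] → torsion [3, 9]

Answer: M ≅ ℤ/3 ⊕ ℤ/9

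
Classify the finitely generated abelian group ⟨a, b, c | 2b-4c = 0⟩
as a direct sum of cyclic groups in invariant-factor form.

Answer: M ≅ ℤ^2 ⊕ ℤ/2

Derivation:
rank_ℚ(R)=1; free=3−1=2
SNF(R) diag = [2] → torsion [2]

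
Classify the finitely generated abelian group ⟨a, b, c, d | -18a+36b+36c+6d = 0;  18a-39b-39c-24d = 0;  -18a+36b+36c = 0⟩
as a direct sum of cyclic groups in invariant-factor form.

rank_ℚ(R)=3; free=4−3=1
SNF(R) diag = [3, 6, 18] → torsion [3, 6, 18]

Answer: M ≅ ℤ^1 ⊕ ℤ/3 ⊕ ℤ/6 ⊕ ℤ/18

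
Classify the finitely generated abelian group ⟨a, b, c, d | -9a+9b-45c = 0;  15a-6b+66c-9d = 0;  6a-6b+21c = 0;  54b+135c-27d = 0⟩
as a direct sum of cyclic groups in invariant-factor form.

rank_ℚ(R)=4; free=4−4=0
SNF(R) diag = [3, 9, 27, 27] → torsion [3, 9, 27, 27]

Answer: M ≅ ℤ/3 ⊕ ℤ/9 ⊕ ℤ/27 ⊕ ℤ/27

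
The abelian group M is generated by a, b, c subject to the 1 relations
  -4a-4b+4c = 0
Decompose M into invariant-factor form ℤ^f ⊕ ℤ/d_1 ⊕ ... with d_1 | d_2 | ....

rank_ℚ(R)=1; free=3−1=2
SNF(R) diag = [4] → torsion [4]

Answer: M ≅ ℤ^2 ⊕ ℤ/4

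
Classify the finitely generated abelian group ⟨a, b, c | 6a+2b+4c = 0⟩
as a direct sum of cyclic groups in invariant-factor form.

rank_ℚ(R)=1; free=3−1=2
SNF(R) diag = [2] → torsion [2]

Answer: M ≅ ℤ^2 ⊕ ℤ/2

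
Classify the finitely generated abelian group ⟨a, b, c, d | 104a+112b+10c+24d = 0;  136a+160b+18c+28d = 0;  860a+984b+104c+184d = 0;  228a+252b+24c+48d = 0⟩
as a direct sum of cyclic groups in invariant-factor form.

Answer: M ≅ ℤ/2 ⊕ ℤ/4 ⊕ ℤ/12 ⊕ ℤ/12

Derivation:
rank_ℚ(R)=4; free=4−4=0
SNF(R) diag = [2, 4, 12, 12] → torsion [2, 4, 12, 12]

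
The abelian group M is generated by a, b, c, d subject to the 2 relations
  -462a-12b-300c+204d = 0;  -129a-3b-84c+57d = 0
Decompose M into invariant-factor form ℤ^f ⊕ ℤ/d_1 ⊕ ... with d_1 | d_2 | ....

Answer: M ≅ ℤ^2 ⊕ ℤ/3 ⊕ ℤ/6

Derivation:
rank_ℚ(R)=2; free=4−2=2
SNF(R) diag = [3, 6] → torsion [3, 6]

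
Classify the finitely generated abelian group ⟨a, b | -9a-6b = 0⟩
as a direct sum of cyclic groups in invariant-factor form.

Answer: M ≅ ℤ^1 ⊕ ℤ/3

Derivation:
rank_ℚ(R)=1; free=2−1=1
SNF(R) diag = [3] → torsion [3]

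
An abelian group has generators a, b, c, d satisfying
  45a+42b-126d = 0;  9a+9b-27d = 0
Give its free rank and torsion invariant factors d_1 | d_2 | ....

rank_ℚ(R)=2; free=4−2=2
SNF(R) diag = [3, 9] → torsion [3, 9]

Answer: M ≅ ℤ^2 ⊕ ℤ/3 ⊕ ℤ/9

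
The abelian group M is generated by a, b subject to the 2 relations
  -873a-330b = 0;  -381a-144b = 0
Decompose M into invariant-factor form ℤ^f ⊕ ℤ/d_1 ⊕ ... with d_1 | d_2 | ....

rank_ℚ(R)=2; free=2−2=0
SNF(R) diag = [3, 6] → torsion [3, 6]

Answer: M ≅ ℤ/3 ⊕ ℤ/6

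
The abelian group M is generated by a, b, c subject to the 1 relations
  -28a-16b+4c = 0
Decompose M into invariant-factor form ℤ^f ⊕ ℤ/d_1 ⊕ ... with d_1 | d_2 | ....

Answer: M ≅ ℤ^2 ⊕ ℤ/4

Derivation:
rank_ℚ(R)=1; free=3−1=2
SNF(R) diag = [4] → torsion [4]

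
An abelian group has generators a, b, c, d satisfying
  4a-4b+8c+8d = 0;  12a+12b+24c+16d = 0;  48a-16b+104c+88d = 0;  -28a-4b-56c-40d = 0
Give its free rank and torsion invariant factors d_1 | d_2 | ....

rank_ℚ(R)=4; free=4−4=0
SNF(R) diag = [4, 8, 8, 16] → torsion [4, 8, 8, 16]

Answer: M ≅ ℤ/4 ⊕ ℤ/8 ⊕ ℤ/8 ⊕ ℤ/16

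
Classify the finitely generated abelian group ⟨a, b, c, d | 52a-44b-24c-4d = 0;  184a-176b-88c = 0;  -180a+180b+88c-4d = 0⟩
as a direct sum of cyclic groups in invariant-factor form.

Answer: M ≅ ℤ^1 ⊕ ℤ/4 ⊕ ℤ/8 ⊕ ℤ/24

Derivation:
rank_ℚ(R)=3; free=4−3=1
SNF(R) diag = [4, 8, 24] → torsion [4, 8, 24]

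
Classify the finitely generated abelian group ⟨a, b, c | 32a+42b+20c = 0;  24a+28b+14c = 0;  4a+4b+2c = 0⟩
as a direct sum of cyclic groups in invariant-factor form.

Answer: M ≅ ℤ/2 ⊕ ℤ/2 ⊕ ℤ/4

Derivation:
rank_ℚ(R)=3; free=3−3=0
SNF(R) diag = [2, 2, 4] → torsion [2, 2, 4]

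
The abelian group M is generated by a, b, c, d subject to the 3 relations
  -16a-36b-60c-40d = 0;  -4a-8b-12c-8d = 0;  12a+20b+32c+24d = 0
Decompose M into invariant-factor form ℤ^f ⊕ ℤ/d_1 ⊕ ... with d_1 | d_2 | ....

rank_ℚ(R)=3; free=4−3=1
SNF(R) diag = [4, 4, 8] → torsion [4, 4, 8]

Answer: M ≅ ℤ^1 ⊕ ℤ/4 ⊕ ℤ/4 ⊕ ℤ/8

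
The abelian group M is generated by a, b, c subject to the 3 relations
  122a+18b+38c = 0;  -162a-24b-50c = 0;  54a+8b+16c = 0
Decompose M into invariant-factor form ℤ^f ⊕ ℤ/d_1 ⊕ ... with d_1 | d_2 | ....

Answer: M ≅ ℤ/2 ⊕ ℤ/2 ⊕ ℤ/2

Derivation:
rank_ℚ(R)=3; free=3−3=0
SNF(R) diag = [2, 2, 2] → torsion [2, 2, 2]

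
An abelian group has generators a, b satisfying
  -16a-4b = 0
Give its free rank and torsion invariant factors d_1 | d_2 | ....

Answer: M ≅ ℤ^1 ⊕ ℤ/4

Derivation:
rank_ℚ(R)=1; free=2−1=1
SNF(R) diag = [4] → torsion [4]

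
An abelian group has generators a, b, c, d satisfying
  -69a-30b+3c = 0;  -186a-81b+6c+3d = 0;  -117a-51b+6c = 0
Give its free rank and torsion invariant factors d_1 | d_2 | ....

rank_ℚ(R)=3; free=4−3=1
SNF(R) diag = [3, 3, 3] → torsion [3, 3, 3]

Answer: M ≅ ℤ^1 ⊕ ℤ/3 ⊕ ℤ/3 ⊕ ℤ/3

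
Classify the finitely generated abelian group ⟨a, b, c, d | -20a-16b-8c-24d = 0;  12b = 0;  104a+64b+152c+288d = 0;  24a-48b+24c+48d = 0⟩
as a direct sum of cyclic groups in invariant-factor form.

Answer: M ≅ ℤ/4 ⊕ ℤ/12 ⊕ ℤ/24 ⊕ ℤ/48

Derivation:
rank_ℚ(R)=4; free=4−4=0
SNF(R) diag = [4, 12, 24, 48] → torsion [4, 12, 24, 48]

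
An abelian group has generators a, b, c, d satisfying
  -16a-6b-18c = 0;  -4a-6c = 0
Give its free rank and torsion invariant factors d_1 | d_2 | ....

Answer: M ≅ ℤ^2 ⊕ ℤ/2 ⊕ ℤ/6

Derivation:
rank_ℚ(R)=2; free=4−2=2
SNF(R) diag = [2, 6] → torsion [2, 6]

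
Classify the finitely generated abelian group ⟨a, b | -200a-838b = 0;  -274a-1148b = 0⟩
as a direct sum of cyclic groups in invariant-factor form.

Answer: M ≅ ℤ/2 ⊕ ℤ/6

Derivation:
rank_ℚ(R)=2; free=2−2=0
SNF(R) diag = [2, 6] → torsion [2, 6]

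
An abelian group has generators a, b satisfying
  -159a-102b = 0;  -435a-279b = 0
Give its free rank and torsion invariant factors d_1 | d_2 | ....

Answer: M ≅ ℤ/3 ⊕ ℤ/3

Derivation:
rank_ℚ(R)=2; free=2−2=0
SNF(R) diag = [3, 3] → torsion [3, 3]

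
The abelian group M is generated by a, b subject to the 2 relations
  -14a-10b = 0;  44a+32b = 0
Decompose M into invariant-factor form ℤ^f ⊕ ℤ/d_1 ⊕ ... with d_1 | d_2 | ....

Answer: M ≅ ℤ/2 ⊕ ℤ/4

Derivation:
rank_ℚ(R)=2; free=2−2=0
SNF(R) diag = [2, 4] → torsion [2, 4]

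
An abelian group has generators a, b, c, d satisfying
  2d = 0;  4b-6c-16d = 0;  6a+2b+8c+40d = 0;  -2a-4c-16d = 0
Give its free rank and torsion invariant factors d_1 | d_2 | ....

Answer: M ≅ ℤ/2 ⊕ ℤ/2 ⊕ ℤ/2 ⊕ ℤ/2

Derivation:
rank_ℚ(R)=4; free=4−4=0
SNF(R) diag = [2, 2, 2, 2] → torsion [2, 2, 2, 2]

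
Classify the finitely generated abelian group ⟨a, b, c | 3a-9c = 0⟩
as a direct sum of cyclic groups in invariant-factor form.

rank_ℚ(R)=1; free=3−1=2
SNF(R) diag = [3] → torsion [3]

Answer: M ≅ ℤ^2 ⊕ ℤ/3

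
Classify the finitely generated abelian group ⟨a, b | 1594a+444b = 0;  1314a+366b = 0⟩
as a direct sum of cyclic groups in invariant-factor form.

rank_ℚ(R)=2; free=2−2=0
SNF(R) diag = [2, 6] → torsion [2, 6]

Answer: M ≅ ℤ/2 ⊕ ℤ/6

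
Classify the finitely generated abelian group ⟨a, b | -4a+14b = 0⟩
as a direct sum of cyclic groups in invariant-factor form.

Answer: M ≅ ℤ^1 ⊕ ℤ/2

Derivation:
rank_ℚ(R)=1; free=2−1=1
SNF(R) diag = [2] → torsion [2]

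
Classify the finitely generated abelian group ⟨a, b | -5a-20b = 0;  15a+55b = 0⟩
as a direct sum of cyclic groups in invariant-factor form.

Answer: M ≅ ℤ/5 ⊕ ℤ/5

Derivation:
rank_ℚ(R)=2; free=2−2=0
SNF(R) diag = [5, 5] → torsion [5, 5]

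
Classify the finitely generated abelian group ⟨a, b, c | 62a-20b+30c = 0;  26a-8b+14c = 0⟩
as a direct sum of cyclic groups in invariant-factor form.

Answer: M ≅ ℤ^1 ⊕ ℤ/2 ⊕ ℤ/4

Derivation:
rank_ℚ(R)=2; free=3−2=1
SNF(R) diag = [2, 4] → torsion [2, 4]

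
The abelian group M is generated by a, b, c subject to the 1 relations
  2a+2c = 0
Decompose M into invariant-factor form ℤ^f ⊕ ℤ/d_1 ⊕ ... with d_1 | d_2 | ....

rank_ℚ(R)=1; free=3−1=2
SNF(R) diag = [2] → torsion [2]

Answer: M ≅ ℤ^2 ⊕ ℤ/2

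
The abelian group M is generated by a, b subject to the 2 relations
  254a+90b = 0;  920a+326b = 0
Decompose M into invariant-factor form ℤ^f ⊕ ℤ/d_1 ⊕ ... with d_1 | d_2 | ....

Answer: M ≅ ℤ/2 ⊕ ℤ/2

Derivation:
rank_ℚ(R)=2; free=2−2=0
SNF(R) diag = [2, 2] → torsion [2, 2]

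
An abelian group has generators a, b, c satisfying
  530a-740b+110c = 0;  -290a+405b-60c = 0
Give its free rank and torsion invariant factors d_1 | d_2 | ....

rank_ℚ(R)=2; free=3−2=1
SNF(R) diag = [5, 10] → torsion [5, 10]

Answer: M ≅ ℤ^1 ⊕ ℤ/5 ⊕ ℤ/10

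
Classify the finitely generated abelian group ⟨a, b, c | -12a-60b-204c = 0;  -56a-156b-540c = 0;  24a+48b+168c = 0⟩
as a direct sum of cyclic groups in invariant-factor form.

Answer: M ≅ ℤ/4 ⊕ ℤ/12 ⊕ ℤ/24

Derivation:
rank_ℚ(R)=3; free=3−3=0
SNF(R) diag = [4, 12, 24] → torsion [4, 12, 24]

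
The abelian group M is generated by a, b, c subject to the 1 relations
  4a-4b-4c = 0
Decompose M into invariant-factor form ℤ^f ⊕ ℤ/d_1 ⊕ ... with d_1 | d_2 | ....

rank_ℚ(R)=1; free=3−1=2
SNF(R) diag = [4] → torsion [4]

Answer: M ≅ ℤ^2 ⊕ ℤ/4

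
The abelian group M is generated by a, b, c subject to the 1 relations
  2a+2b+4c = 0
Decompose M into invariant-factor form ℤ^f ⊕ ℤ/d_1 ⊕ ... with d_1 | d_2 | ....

Answer: M ≅ ℤ^2 ⊕ ℤ/2

Derivation:
rank_ℚ(R)=1; free=3−1=2
SNF(R) diag = [2] → torsion [2]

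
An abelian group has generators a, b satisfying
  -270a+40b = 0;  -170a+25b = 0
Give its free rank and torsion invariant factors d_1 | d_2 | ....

Answer: M ≅ ℤ/5 ⊕ ℤ/10

Derivation:
rank_ℚ(R)=2; free=2−2=0
SNF(R) diag = [5, 10] → torsion [5, 10]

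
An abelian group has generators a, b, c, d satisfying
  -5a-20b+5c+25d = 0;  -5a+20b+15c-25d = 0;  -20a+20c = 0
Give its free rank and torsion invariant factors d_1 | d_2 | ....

Answer: M ≅ ℤ^1 ⊕ ℤ/5 ⊕ ℤ/10 ⊕ ℤ/20

Derivation:
rank_ℚ(R)=3; free=4−3=1
SNF(R) diag = [5, 10, 20] → torsion [5, 10, 20]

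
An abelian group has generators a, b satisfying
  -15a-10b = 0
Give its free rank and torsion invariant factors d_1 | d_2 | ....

Answer: M ≅ ℤ^1 ⊕ ℤ/5

Derivation:
rank_ℚ(R)=1; free=2−1=1
SNF(R) diag = [5] → torsion [5]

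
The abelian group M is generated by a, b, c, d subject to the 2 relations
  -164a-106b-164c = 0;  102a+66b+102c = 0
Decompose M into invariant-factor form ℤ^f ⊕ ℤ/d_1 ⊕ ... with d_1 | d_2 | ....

Answer: M ≅ ℤ^2 ⊕ ℤ/2 ⊕ ℤ/6

Derivation:
rank_ℚ(R)=2; free=4−2=2
SNF(R) diag = [2, 6] → torsion [2, 6]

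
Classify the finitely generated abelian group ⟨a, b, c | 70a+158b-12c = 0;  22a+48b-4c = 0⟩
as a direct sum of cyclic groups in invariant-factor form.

rank_ℚ(R)=2; free=3−2=1
SNF(R) diag = [2, 2] → torsion [2, 2]

Answer: M ≅ ℤ^1 ⊕ ℤ/2 ⊕ ℤ/2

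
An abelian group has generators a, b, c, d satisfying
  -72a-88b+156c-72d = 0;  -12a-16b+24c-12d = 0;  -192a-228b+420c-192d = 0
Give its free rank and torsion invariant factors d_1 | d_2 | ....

Answer: M ≅ ℤ^1 ⊕ ℤ/4 ⊕ ℤ/12 ⊕ ℤ/12

Derivation:
rank_ℚ(R)=3; free=4−3=1
SNF(R) diag = [4, 12, 12] → torsion [4, 12, 12]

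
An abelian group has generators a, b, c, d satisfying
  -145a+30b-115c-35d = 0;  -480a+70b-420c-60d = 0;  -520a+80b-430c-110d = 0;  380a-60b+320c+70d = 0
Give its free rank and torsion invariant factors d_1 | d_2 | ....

Answer: M ≅ ℤ/5 ⊕ ℤ/10 ⊕ ℤ/30 ⊕ ℤ/90

Derivation:
rank_ℚ(R)=4; free=4−4=0
SNF(R) diag = [5, 10, 30, 90] → torsion [5, 10, 30, 90]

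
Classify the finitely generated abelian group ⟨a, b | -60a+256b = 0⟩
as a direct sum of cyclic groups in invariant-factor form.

rank_ℚ(R)=1; free=2−1=1
SNF(R) diag = [4] → torsion [4]

Answer: M ≅ ℤ^1 ⊕ ℤ/4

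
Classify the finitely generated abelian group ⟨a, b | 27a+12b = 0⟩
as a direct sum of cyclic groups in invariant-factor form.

Answer: M ≅ ℤ^1 ⊕ ℤ/3

Derivation:
rank_ℚ(R)=1; free=2−1=1
SNF(R) diag = [3] → torsion [3]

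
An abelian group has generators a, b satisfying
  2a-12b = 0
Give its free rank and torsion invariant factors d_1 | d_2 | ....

rank_ℚ(R)=1; free=2−1=1
SNF(R) diag = [2] → torsion [2]

Answer: M ≅ ℤ^1 ⊕ ℤ/2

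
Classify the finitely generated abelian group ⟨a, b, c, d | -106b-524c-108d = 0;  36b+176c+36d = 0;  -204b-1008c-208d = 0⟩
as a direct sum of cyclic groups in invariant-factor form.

Answer: M ≅ ℤ^1 ⊕ ℤ/2 ⊕ ℤ/4 ⊕ ℤ/8

Derivation:
rank_ℚ(R)=3; free=4−3=1
SNF(R) diag = [2, 4, 8] → torsion [2, 4, 8]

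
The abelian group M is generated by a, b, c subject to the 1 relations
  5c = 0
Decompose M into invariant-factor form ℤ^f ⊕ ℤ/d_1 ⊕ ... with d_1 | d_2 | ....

Answer: M ≅ ℤ^2 ⊕ ℤ/5

Derivation:
rank_ℚ(R)=1; free=3−1=2
SNF(R) diag = [5] → torsion [5]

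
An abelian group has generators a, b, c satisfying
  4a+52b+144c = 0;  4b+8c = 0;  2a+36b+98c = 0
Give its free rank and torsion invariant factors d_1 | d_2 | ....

rank_ℚ(R)=3; free=3−3=0
SNF(R) diag = [2, 4, 12] → torsion [2, 4, 12]

Answer: M ≅ ℤ/2 ⊕ ℤ/4 ⊕ ℤ/12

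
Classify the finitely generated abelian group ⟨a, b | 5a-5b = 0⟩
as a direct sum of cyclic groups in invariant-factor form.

Answer: M ≅ ℤ^1 ⊕ ℤ/5

Derivation:
rank_ℚ(R)=1; free=2−1=1
SNF(R) diag = [5] → torsion [5]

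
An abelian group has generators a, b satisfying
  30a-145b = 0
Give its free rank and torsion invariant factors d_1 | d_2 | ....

rank_ℚ(R)=1; free=2−1=1
SNF(R) diag = [5] → torsion [5]

Answer: M ≅ ℤ^1 ⊕ ℤ/5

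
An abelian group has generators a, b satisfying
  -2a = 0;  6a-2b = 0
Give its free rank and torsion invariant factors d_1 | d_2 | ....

rank_ℚ(R)=2; free=2−2=0
SNF(R) diag = [2, 2] → torsion [2, 2]

Answer: M ≅ ℤ/2 ⊕ ℤ/2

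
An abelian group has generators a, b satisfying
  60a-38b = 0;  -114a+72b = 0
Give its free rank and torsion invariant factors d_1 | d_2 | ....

rank_ℚ(R)=2; free=2−2=0
SNF(R) diag = [2, 6] → torsion [2, 6]

Answer: M ≅ ℤ/2 ⊕ ℤ/6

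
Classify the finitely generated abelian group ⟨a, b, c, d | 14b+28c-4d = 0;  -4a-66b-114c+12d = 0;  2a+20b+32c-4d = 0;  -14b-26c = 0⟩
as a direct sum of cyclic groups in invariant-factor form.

rank_ℚ(R)=4; free=4−4=0
SNF(R) diag = [2, 2, 2, 4] → torsion [2, 2, 2, 4]

Answer: M ≅ ℤ/2 ⊕ ℤ/2 ⊕ ℤ/2 ⊕ ℤ/4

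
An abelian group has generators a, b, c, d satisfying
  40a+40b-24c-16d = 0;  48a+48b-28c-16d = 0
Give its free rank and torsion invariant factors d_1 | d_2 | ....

rank_ℚ(R)=2; free=4−2=2
SNF(R) diag = [4, 8] → torsion [4, 8]

Answer: M ≅ ℤ^2 ⊕ ℤ/4 ⊕ ℤ/8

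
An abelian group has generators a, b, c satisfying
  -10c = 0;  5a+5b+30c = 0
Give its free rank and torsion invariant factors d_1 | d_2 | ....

rank_ℚ(R)=2; free=3−2=1
SNF(R) diag = [5, 10] → torsion [5, 10]

Answer: M ≅ ℤ^1 ⊕ ℤ/5 ⊕ ℤ/10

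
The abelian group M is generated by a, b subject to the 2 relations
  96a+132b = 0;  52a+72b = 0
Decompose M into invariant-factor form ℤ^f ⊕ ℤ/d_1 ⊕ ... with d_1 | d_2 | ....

rank_ℚ(R)=2; free=2−2=0
SNF(R) diag = [4, 12] → torsion [4, 12]

Answer: M ≅ ℤ/4 ⊕ ℤ/12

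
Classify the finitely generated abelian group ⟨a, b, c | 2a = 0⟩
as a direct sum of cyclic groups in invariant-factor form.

rank_ℚ(R)=1; free=3−1=2
SNF(R) diag = [2] → torsion [2]

Answer: M ≅ ℤ^2 ⊕ ℤ/2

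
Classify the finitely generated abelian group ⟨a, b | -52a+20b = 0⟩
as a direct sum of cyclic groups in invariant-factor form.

Answer: M ≅ ℤ^1 ⊕ ℤ/4

Derivation:
rank_ℚ(R)=1; free=2−1=1
SNF(R) diag = [4] → torsion [4]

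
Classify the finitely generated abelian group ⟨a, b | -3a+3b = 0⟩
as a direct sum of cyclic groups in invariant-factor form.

Answer: M ≅ ℤ^1 ⊕ ℤ/3

Derivation:
rank_ℚ(R)=1; free=2−1=1
SNF(R) diag = [3] → torsion [3]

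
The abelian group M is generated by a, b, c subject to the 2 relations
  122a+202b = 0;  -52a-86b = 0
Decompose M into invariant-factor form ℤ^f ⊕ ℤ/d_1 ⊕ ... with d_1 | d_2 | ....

rank_ℚ(R)=2; free=3−2=1
SNF(R) diag = [2, 6] → torsion [2, 6]

Answer: M ≅ ℤ^1 ⊕ ℤ/2 ⊕ ℤ/6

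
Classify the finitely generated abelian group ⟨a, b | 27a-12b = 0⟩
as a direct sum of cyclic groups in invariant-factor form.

Answer: M ≅ ℤ^1 ⊕ ℤ/3

Derivation:
rank_ℚ(R)=1; free=2−1=1
SNF(R) diag = [3] → torsion [3]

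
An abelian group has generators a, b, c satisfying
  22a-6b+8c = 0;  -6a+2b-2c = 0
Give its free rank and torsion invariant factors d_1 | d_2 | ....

rank_ℚ(R)=2; free=3−2=1
SNF(R) diag = [2, 2] → torsion [2, 2]

Answer: M ≅ ℤ^1 ⊕ ℤ/2 ⊕ ℤ/2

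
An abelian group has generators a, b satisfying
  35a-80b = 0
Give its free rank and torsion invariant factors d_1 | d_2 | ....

Answer: M ≅ ℤ^1 ⊕ ℤ/5

Derivation:
rank_ℚ(R)=1; free=2−1=1
SNF(R) diag = [5] → torsion [5]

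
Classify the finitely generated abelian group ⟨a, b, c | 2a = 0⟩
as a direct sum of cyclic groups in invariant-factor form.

Answer: M ≅ ℤ^2 ⊕ ℤ/2

Derivation:
rank_ℚ(R)=1; free=3−1=2
SNF(R) diag = [2] → torsion [2]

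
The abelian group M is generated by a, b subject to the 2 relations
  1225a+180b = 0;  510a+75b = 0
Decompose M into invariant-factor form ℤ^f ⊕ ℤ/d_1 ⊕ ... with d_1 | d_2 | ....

rank_ℚ(R)=2; free=2−2=0
SNF(R) diag = [5, 15] → torsion [5, 15]

Answer: M ≅ ℤ/5 ⊕ ℤ/15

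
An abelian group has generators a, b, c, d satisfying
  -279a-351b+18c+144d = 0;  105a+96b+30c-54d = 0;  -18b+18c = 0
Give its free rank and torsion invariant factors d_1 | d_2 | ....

rank_ℚ(R)=3; free=4−3=1
SNF(R) diag = [3, 9, 18] → torsion [3, 9, 18]

Answer: M ≅ ℤ^1 ⊕ ℤ/3 ⊕ ℤ/9 ⊕ ℤ/18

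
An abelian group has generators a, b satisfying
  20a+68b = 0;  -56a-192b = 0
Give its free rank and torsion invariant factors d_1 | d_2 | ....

rank_ℚ(R)=2; free=2−2=0
SNF(R) diag = [4, 8] → torsion [4, 8]

Answer: M ≅ ℤ/4 ⊕ ℤ/8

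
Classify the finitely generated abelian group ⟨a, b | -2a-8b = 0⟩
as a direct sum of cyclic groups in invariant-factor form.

Answer: M ≅ ℤ^1 ⊕ ℤ/2

Derivation:
rank_ℚ(R)=1; free=2−1=1
SNF(R) diag = [2] → torsion [2]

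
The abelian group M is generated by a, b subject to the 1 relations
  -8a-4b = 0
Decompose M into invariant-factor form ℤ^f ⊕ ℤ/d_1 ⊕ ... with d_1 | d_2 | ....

Answer: M ≅ ℤ^1 ⊕ ℤ/4

Derivation:
rank_ℚ(R)=1; free=2−1=1
SNF(R) diag = [4] → torsion [4]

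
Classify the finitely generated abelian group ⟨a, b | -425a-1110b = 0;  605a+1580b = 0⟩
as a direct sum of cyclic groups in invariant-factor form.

Answer: M ≅ ℤ/5 ⊕ ℤ/10

Derivation:
rank_ℚ(R)=2; free=2−2=0
SNF(R) diag = [5, 10] → torsion [5, 10]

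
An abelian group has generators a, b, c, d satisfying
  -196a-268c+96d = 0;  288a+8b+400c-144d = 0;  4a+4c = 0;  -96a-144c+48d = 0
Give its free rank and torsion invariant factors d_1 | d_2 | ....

Answer: M ≅ ℤ/4 ⊕ ℤ/8 ⊕ ℤ/24 ⊕ ℤ/48

Derivation:
rank_ℚ(R)=4; free=4−4=0
SNF(R) diag = [4, 8, 24, 48] → torsion [4, 8, 24, 48]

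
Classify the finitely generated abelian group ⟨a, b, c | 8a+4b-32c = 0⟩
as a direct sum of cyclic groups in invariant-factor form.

rank_ℚ(R)=1; free=3−1=2
SNF(R) diag = [4] → torsion [4]

Answer: M ≅ ℤ^2 ⊕ ℤ/4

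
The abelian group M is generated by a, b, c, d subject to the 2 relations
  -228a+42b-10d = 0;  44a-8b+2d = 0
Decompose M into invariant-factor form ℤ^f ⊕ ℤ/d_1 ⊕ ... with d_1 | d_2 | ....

Answer: M ≅ ℤ^2 ⊕ ℤ/2 ⊕ ℤ/2

Derivation:
rank_ℚ(R)=2; free=4−2=2
SNF(R) diag = [2, 2] → torsion [2, 2]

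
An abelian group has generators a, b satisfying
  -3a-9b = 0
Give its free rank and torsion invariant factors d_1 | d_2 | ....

Answer: M ≅ ℤ^1 ⊕ ℤ/3

Derivation:
rank_ℚ(R)=1; free=2−1=1
SNF(R) diag = [3] → torsion [3]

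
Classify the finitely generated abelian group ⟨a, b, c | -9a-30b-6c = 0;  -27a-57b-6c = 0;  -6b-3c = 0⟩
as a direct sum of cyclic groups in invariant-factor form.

rank_ℚ(R)=3; free=3−3=0
SNF(R) diag = [3, 9, 9] → torsion [3, 9, 9]

Answer: M ≅ ℤ/3 ⊕ ℤ/9 ⊕ ℤ/9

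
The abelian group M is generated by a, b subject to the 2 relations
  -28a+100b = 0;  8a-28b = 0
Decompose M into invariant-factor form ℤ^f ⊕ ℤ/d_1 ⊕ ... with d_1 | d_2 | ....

Answer: M ≅ ℤ/4 ⊕ ℤ/4

Derivation:
rank_ℚ(R)=2; free=2−2=0
SNF(R) diag = [4, 4] → torsion [4, 4]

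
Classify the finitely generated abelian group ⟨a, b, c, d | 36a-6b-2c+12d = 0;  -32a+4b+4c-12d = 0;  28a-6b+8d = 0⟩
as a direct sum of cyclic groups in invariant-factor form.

rank_ℚ(R)=3; free=4−3=1
SNF(R) diag = [2, 2, 4] → torsion [2, 2, 4]

Answer: M ≅ ℤ^1 ⊕ ℤ/2 ⊕ ℤ/2 ⊕ ℤ/4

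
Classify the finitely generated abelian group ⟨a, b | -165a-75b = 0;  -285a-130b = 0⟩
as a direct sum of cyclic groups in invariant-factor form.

Answer: M ≅ ℤ/5 ⊕ ℤ/15

Derivation:
rank_ℚ(R)=2; free=2−2=0
SNF(R) diag = [5, 15] → torsion [5, 15]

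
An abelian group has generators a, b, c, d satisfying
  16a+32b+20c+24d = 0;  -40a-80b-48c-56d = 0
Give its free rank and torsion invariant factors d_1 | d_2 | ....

Answer: M ≅ ℤ^2 ⊕ ℤ/4 ⊕ ℤ/8

Derivation:
rank_ℚ(R)=2; free=4−2=2
SNF(R) diag = [4, 8] → torsion [4, 8]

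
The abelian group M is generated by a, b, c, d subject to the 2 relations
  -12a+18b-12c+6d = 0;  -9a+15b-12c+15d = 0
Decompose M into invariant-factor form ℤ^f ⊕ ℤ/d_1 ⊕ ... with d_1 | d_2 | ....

rank_ℚ(R)=2; free=4−2=2
SNF(R) diag = [3, 6] → torsion [3, 6]

Answer: M ≅ ℤ^2 ⊕ ℤ/3 ⊕ ℤ/6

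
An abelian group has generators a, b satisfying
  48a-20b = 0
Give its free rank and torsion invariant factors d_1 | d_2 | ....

Answer: M ≅ ℤ^1 ⊕ ℤ/4

Derivation:
rank_ℚ(R)=1; free=2−1=1
SNF(R) diag = [4] → torsion [4]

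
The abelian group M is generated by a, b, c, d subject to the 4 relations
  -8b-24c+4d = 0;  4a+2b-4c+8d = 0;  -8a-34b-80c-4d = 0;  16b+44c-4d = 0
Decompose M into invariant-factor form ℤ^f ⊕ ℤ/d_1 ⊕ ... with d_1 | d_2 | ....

Answer: M ≅ ℤ/2 ⊕ ℤ/4 ⊕ ℤ/4 ⊕ ℤ/4

Derivation:
rank_ℚ(R)=4; free=4−4=0
SNF(R) diag = [2, 4, 4, 4] → torsion [2, 4, 4, 4]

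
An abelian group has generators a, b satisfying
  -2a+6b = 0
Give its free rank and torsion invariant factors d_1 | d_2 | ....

rank_ℚ(R)=1; free=2−1=1
SNF(R) diag = [2] → torsion [2]

Answer: M ≅ ℤ^1 ⊕ ℤ/2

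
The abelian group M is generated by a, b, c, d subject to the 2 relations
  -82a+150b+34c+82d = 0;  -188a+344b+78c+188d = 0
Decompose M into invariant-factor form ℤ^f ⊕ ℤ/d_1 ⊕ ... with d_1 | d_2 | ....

Answer: M ≅ ℤ^2 ⊕ ℤ/2 ⊕ ℤ/2

Derivation:
rank_ℚ(R)=2; free=4−2=2
SNF(R) diag = [2, 2] → torsion [2, 2]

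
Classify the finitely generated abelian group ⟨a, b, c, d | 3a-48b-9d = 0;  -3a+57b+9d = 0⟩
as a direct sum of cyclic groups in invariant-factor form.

rank_ℚ(R)=2; free=4−2=2
SNF(R) diag = [3, 9] → torsion [3, 9]

Answer: M ≅ ℤ^2 ⊕ ℤ/3 ⊕ ℤ/9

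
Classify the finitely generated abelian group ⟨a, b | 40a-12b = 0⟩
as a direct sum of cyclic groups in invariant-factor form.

rank_ℚ(R)=1; free=2−1=1
SNF(R) diag = [4] → torsion [4]

Answer: M ≅ ℤ^1 ⊕ ℤ/4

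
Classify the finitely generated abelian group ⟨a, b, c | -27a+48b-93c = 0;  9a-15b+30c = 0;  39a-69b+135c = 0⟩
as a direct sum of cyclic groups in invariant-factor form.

rank_ℚ(R)=3; free=3−3=0
SNF(R) diag = [3, 3, 3] → torsion [3, 3, 3]

Answer: M ≅ ℤ/3 ⊕ ℤ/3 ⊕ ℤ/3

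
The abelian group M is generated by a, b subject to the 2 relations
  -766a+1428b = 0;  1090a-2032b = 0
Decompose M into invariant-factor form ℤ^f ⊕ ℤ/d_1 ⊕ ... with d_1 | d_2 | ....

rank_ℚ(R)=2; free=2−2=0
SNF(R) diag = [2, 4] → torsion [2, 4]

Answer: M ≅ ℤ/2 ⊕ ℤ/4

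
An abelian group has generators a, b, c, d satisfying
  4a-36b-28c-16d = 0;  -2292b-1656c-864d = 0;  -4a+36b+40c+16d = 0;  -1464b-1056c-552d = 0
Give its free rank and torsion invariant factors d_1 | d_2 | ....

Answer: M ≅ ℤ/4 ⊕ ℤ/12 ⊕ ℤ/12 ⊕ ℤ/24

Derivation:
rank_ℚ(R)=4; free=4−4=0
SNF(R) diag = [4, 12, 12, 24] → torsion [4, 12, 12, 24]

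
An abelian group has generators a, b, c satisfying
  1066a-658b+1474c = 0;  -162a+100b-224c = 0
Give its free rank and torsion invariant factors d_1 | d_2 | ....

rank_ℚ(R)=2; free=3−2=1
SNF(R) diag = [2, 2] → torsion [2, 2]

Answer: M ≅ ℤ^1 ⊕ ℤ/2 ⊕ ℤ/2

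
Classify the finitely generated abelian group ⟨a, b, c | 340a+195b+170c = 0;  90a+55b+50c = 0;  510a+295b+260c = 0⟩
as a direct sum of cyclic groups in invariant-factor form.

rank_ℚ(R)=3; free=3−3=0
SNF(R) diag = [5, 10, 30] → torsion [5, 10, 30]

Answer: M ≅ ℤ/5 ⊕ ℤ/10 ⊕ ℤ/30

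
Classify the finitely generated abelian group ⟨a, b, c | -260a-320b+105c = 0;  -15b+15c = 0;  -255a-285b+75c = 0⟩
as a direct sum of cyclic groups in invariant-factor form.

Answer: M ≅ ℤ/5 ⊕ ℤ/15 ⊕ ℤ/45

Derivation:
rank_ℚ(R)=3; free=3−3=0
SNF(R) diag = [5, 15, 45] → torsion [5, 15, 45]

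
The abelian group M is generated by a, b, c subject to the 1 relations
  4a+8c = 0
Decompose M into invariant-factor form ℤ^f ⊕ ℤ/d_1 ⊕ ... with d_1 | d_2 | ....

rank_ℚ(R)=1; free=3−1=2
SNF(R) diag = [4] → torsion [4]

Answer: M ≅ ℤ^2 ⊕ ℤ/4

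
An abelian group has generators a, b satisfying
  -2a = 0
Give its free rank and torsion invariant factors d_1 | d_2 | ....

rank_ℚ(R)=1; free=2−1=1
SNF(R) diag = [2] → torsion [2]

Answer: M ≅ ℤ^1 ⊕ ℤ/2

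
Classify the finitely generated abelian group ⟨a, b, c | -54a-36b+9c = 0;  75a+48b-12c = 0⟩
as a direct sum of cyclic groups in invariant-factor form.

Answer: M ≅ ℤ^1 ⊕ ℤ/3 ⊕ ℤ/9

Derivation:
rank_ℚ(R)=2; free=3−2=1
SNF(R) diag = [3, 9] → torsion [3, 9]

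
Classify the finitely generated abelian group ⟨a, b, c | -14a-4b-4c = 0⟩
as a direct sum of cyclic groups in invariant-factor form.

rank_ℚ(R)=1; free=3−1=2
SNF(R) diag = [2] → torsion [2]

Answer: M ≅ ℤ^2 ⊕ ℤ/2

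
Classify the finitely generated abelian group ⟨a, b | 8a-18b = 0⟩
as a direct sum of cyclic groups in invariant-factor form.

Answer: M ≅ ℤ^1 ⊕ ℤ/2

Derivation:
rank_ℚ(R)=1; free=2−1=1
SNF(R) diag = [2] → torsion [2]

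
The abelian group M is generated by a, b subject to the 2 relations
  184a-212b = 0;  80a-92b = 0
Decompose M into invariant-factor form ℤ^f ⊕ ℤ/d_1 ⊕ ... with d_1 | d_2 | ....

rank_ℚ(R)=2; free=2−2=0
SNF(R) diag = [4, 8] → torsion [4, 8]

Answer: M ≅ ℤ/4 ⊕ ℤ/8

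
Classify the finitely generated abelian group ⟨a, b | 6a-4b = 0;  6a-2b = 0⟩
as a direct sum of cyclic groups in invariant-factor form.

Answer: M ≅ ℤ/2 ⊕ ℤ/6

Derivation:
rank_ℚ(R)=2; free=2−2=0
SNF(R) diag = [2, 6] → torsion [2, 6]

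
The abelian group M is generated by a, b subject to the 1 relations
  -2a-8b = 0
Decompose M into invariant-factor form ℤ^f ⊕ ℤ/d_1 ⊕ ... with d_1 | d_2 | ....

Answer: M ≅ ℤ^1 ⊕ ℤ/2

Derivation:
rank_ℚ(R)=1; free=2−1=1
SNF(R) diag = [2] → torsion [2]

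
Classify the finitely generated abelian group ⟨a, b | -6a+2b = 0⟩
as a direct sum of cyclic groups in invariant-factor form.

rank_ℚ(R)=1; free=2−1=1
SNF(R) diag = [2] → torsion [2]

Answer: M ≅ ℤ^1 ⊕ ℤ/2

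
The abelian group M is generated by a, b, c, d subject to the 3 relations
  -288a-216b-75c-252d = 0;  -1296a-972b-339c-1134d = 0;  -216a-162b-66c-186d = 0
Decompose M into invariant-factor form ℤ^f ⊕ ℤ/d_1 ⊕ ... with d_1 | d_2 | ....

rank_ℚ(R)=3; free=4−3=1
SNF(R) diag = [3, 6, 18] → torsion [3, 6, 18]

Answer: M ≅ ℤ^1 ⊕ ℤ/3 ⊕ ℤ/6 ⊕ ℤ/18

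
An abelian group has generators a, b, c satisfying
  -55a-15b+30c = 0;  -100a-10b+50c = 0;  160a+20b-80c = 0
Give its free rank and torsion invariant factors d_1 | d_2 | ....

rank_ℚ(R)=3; free=3−3=0
SNF(R) diag = [5, 10, 20] → torsion [5, 10, 20]

Answer: M ≅ ℤ/5 ⊕ ℤ/10 ⊕ ℤ/20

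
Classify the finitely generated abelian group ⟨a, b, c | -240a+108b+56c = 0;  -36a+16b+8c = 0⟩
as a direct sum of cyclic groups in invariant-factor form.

rank_ℚ(R)=2; free=3−2=1
SNF(R) diag = [4, 4] → torsion [4, 4]

Answer: M ≅ ℤ^1 ⊕ ℤ/4 ⊕ ℤ/4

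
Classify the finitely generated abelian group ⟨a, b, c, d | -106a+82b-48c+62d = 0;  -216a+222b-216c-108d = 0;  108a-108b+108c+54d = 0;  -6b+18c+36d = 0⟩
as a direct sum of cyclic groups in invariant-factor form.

Answer: M ≅ ℤ/2 ⊕ ℤ/6 ⊕ ℤ/18 ⊕ ℤ/54

Derivation:
rank_ℚ(R)=4; free=4−4=0
SNF(R) diag = [2, 6, 18, 54] → torsion [2, 6, 18, 54]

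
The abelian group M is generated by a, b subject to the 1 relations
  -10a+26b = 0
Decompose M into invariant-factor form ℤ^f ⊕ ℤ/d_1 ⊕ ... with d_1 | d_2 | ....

rank_ℚ(R)=1; free=2−1=1
SNF(R) diag = [2] → torsion [2]

Answer: M ≅ ℤ^1 ⊕ ℤ/2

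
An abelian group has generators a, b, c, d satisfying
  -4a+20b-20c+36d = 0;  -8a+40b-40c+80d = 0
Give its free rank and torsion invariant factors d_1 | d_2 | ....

Answer: M ≅ ℤ^2 ⊕ ℤ/4 ⊕ ℤ/8

Derivation:
rank_ℚ(R)=2; free=4−2=2
SNF(R) diag = [4, 8] → torsion [4, 8]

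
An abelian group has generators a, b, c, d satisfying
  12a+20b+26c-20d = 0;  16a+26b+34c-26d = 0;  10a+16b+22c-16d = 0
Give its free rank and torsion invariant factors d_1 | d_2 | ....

rank_ℚ(R)=3; free=4−3=1
SNF(R) diag = [2, 2, 2] → torsion [2, 2, 2]

Answer: M ≅ ℤ^1 ⊕ ℤ/2 ⊕ ℤ/2 ⊕ ℤ/2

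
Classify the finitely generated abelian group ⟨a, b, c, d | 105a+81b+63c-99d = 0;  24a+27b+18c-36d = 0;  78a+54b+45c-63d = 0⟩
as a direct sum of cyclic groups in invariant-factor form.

rank_ℚ(R)=3; free=4−3=1
SNF(R) diag = [3, 9, 27] → torsion [3, 9, 27]

Answer: M ≅ ℤ^1 ⊕ ℤ/3 ⊕ ℤ/9 ⊕ ℤ/27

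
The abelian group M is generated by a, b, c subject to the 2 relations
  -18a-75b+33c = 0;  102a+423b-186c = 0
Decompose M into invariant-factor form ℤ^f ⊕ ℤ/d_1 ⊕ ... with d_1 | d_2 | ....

rank_ℚ(R)=2; free=3−2=1
SNF(R) diag = [3, 3] → torsion [3, 3]

Answer: M ≅ ℤ^1 ⊕ ℤ/3 ⊕ ℤ/3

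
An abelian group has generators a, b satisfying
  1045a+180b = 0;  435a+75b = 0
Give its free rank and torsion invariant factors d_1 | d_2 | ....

rank_ℚ(R)=2; free=2−2=0
SNF(R) diag = [5, 15] → torsion [5, 15]

Answer: M ≅ ℤ/5 ⊕ ℤ/15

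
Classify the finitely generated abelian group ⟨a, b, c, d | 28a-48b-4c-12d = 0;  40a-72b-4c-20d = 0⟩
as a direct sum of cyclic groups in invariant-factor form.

rank_ℚ(R)=2; free=4−2=2
SNF(R) diag = [4, 4] → torsion [4, 4]

Answer: M ≅ ℤ^2 ⊕ ℤ/4 ⊕ ℤ/4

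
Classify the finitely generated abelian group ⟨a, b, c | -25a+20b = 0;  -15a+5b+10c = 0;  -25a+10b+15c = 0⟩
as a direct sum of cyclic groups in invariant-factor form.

rank_ℚ(R)=3; free=3−3=0
SNF(R) diag = [5, 5, 5] → torsion [5, 5, 5]

Answer: M ≅ ℤ/5 ⊕ ℤ/5 ⊕ ℤ/5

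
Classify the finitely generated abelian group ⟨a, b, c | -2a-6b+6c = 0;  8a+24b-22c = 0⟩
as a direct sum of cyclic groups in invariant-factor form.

rank_ℚ(R)=2; free=3−2=1
SNF(R) diag = [2, 2] → torsion [2, 2]

Answer: M ≅ ℤ^1 ⊕ ℤ/2 ⊕ ℤ/2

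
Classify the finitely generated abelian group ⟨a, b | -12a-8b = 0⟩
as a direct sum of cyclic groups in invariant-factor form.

Answer: M ≅ ℤ^1 ⊕ ℤ/4

Derivation:
rank_ℚ(R)=1; free=2−1=1
SNF(R) diag = [4] → torsion [4]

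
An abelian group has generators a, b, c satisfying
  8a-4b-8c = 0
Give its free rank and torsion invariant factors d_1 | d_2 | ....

Answer: M ≅ ℤ^2 ⊕ ℤ/4

Derivation:
rank_ℚ(R)=1; free=3−1=2
SNF(R) diag = [4] → torsion [4]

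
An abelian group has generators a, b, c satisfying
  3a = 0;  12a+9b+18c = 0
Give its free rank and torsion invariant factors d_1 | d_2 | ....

Answer: M ≅ ℤ^1 ⊕ ℤ/3 ⊕ ℤ/9

Derivation:
rank_ℚ(R)=2; free=3−2=1
SNF(R) diag = [3, 9] → torsion [3, 9]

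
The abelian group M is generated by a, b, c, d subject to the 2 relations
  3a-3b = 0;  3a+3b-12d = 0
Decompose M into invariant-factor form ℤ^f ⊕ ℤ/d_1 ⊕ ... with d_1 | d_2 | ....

Answer: M ≅ ℤ^2 ⊕ ℤ/3 ⊕ ℤ/6

Derivation:
rank_ℚ(R)=2; free=4−2=2
SNF(R) diag = [3, 6] → torsion [3, 6]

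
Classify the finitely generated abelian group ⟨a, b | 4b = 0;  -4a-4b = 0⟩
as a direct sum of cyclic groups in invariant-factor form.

Answer: M ≅ ℤ/4 ⊕ ℤ/4

Derivation:
rank_ℚ(R)=2; free=2−2=0
SNF(R) diag = [4, 4] → torsion [4, 4]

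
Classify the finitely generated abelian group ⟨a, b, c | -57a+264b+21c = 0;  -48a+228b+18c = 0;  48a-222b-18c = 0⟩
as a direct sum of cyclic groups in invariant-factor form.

Answer: M ≅ ℤ/3 ⊕ ℤ/6 ⊕ ℤ/6

Derivation:
rank_ℚ(R)=3; free=3−3=0
SNF(R) diag = [3, 6, 6] → torsion [3, 6, 6]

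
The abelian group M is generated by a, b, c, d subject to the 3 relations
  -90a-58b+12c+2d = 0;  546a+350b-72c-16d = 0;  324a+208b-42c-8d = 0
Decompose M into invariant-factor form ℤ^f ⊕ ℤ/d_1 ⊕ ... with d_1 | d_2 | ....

rank_ℚ(R)=3; free=4−3=1
SNF(R) diag = [2, 6, 6] → torsion [2, 6, 6]

Answer: M ≅ ℤ^1 ⊕ ℤ/2 ⊕ ℤ/6 ⊕ ℤ/6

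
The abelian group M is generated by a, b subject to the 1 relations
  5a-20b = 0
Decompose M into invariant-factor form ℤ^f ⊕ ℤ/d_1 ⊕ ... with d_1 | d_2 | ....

rank_ℚ(R)=1; free=2−1=1
SNF(R) diag = [5] → torsion [5]

Answer: M ≅ ℤ^1 ⊕ ℤ/5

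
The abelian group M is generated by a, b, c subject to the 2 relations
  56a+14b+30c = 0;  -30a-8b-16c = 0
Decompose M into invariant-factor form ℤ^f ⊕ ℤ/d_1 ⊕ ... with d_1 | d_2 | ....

Answer: M ≅ ℤ^1 ⊕ ℤ/2 ⊕ ℤ/2

Derivation:
rank_ℚ(R)=2; free=3−2=1
SNF(R) diag = [2, 2] → torsion [2, 2]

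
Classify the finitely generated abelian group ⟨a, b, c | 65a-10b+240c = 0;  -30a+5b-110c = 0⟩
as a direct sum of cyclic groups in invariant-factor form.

rank_ℚ(R)=2; free=3−2=1
SNF(R) diag = [5, 5] → torsion [5, 5]

Answer: M ≅ ℤ^1 ⊕ ℤ/5 ⊕ ℤ/5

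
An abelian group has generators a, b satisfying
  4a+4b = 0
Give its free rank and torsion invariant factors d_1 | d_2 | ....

rank_ℚ(R)=1; free=2−1=1
SNF(R) diag = [4] → torsion [4]

Answer: M ≅ ℤ^1 ⊕ ℤ/4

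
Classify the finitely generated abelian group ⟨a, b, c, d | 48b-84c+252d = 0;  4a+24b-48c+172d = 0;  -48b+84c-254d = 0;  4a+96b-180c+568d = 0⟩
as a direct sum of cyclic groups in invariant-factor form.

Answer: M ≅ ℤ/2 ⊕ ℤ/4 ⊕ ℤ/12 ⊕ ℤ/24

Derivation:
rank_ℚ(R)=4; free=4−4=0
SNF(R) diag = [2, 4, 12, 24] → torsion [2, 4, 12, 24]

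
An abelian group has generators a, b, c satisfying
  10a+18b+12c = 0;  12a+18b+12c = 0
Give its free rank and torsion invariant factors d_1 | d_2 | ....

Answer: M ≅ ℤ^1 ⊕ ℤ/2 ⊕ ℤ/6

Derivation:
rank_ℚ(R)=2; free=3−2=1
SNF(R) diag = [2, 6] → torsion [2, 6]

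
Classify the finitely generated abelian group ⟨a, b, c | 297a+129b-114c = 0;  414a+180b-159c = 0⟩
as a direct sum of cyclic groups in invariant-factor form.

Answer: M ≅ ℤ^1 ⊕ ℤ/3 ⊕ ℤ/3

Derivation:
rank_ℚ(R)=2; free=3−2=1
SNF(R) diag = [3, 3] → torsion [3, 3]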